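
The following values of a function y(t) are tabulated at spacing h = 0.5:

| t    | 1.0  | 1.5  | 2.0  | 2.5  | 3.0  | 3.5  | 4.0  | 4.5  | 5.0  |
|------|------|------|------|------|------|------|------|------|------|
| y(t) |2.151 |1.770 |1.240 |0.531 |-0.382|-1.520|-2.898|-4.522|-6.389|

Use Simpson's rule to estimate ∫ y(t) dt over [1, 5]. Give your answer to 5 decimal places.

h = 0.5, n = 8.
(h/3)·[y₀ + 4y₁ + 2y₂ + 4y₃ + 2y₄ + 4y₅ + 2y₆ + 4y₇ + y₈] = 0.166667·(-23.282) = -3.88033.

-3.88033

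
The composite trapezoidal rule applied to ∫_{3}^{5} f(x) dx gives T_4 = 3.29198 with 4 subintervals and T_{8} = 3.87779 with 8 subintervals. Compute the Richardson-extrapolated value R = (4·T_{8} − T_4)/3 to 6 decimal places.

4.073060

R = (4·T_{8} − T_4) / 3 = (4·3.87779 − 3.29198)/3 = (12.21918)/3 = 4.073060.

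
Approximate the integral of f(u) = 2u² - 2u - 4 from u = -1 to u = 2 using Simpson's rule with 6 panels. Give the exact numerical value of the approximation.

h = (2 − (-1))/6 = 0.5.
Nodes u₀,…,u₆ = -1, -0.5, 0, 0.5, 1, 1.5, 2.
f(u) = 2u² - 2u - 4: f₀=0, f₁=-2.5, f₂=-4, f₃=-4.5, f₄=-4, f₅=-2.5, f₆=0.
(h/3)·[f₀ + 4f₁ + 2f₂ + 4f₃ + 2f₄ + 4f₅ + f₆] = 0.166667·(-54) = -9.

-9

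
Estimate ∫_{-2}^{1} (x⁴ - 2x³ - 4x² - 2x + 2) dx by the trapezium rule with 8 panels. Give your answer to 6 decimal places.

h = (1 − (-2))/8 = 0.375.
Nodes x₀,…,x₈ = -2, -1.625, -1.25, -0.875, -0.5, -0.125, 0.25, 0.625, 1.
f(x) = x⁴ - 2x³ - 4x² - 2x + 2: f₀=22, f₁=10.242431640625, f₂=4.59765625, f₃=2.613525390625, f₄=2.3125, f₅=2.191650390625, f₆=1.22265625, f₇=-1.148193359375, f₈=-5.
(h/2)·[f₀ + 2f₁ + 2f₂ + 2f₃ + 2f₄ + 2f₅ + 2f₆ + 2f₇ + f₈] = 0.1875·(61.064453125) = 11.449585.

11.449585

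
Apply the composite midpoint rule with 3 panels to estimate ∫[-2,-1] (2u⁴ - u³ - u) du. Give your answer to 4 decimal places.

h = (-1 − (-2))/3 = 0.333333.
Midpoints m₁,…,m₃ = -1.833333, -1.5, -1.166667.
f(m₁)=30.589506, f(m₂)=15, f(m₃)=6.459877.
h·[f(m₁) + f(m₂) + f(m₃)] = 0.333333·(52.049383) = 17.3498.

17.3498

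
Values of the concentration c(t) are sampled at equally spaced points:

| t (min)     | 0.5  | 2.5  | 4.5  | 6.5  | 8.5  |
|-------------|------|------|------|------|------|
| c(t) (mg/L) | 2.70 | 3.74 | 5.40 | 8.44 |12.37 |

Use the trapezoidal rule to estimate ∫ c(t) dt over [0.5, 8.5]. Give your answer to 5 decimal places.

h = 2, n = 4.
(h/2)·[y₀ + 2y₁ + 2y₂ + 2y₃ + y₄] = 1·(50.23) = 50.23000.

50.23000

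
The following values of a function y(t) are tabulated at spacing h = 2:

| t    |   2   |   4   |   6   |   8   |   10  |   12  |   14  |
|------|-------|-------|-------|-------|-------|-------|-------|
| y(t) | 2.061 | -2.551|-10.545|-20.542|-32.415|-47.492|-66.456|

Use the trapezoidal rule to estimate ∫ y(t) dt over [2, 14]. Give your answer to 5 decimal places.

h = 2, n = 6.
(h/2)·[y₀ + 2y₁ + 2y₂ + 2y₃ + 2y₄ + 2y₅ + y₆] = 1·(-291.485) = -291.48500.

-291.48500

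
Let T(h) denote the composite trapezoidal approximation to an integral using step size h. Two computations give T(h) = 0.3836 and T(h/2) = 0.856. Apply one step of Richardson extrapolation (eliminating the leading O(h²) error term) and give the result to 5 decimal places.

R = (4·T(h/2) − T(h)) / 3 = (4·0.856 − 0.3836)/3 = (3.0404)/3 = 1.01347.

1.01347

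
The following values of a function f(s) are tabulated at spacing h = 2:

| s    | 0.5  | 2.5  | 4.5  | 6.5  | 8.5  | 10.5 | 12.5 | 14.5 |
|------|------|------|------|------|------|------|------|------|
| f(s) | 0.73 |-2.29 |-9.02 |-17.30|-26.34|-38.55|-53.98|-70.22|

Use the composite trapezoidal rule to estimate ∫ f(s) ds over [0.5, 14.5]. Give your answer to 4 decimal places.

-364.4500

h = 2, n = 7.
(h/2)·[y₀ + 2y₁ + 2y₂ + 2y₃ + 2y₄ + 2y₅ + 2y₆ + y₇] = 1·(-364.45) = -364.4500.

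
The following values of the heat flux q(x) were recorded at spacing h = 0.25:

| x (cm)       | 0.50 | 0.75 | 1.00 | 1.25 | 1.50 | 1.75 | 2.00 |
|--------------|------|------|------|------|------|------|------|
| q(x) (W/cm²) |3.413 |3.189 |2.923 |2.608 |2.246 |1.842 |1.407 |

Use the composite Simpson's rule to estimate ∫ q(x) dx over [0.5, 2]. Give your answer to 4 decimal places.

h = 0.25, n = 6.
(h/3)·[y₀ + 4y₁ + 2y₂ + 4y₃ + 2y₄ + 4y₅ + y₆] = 0.083333·(45.714) = 3.8095.

3.8095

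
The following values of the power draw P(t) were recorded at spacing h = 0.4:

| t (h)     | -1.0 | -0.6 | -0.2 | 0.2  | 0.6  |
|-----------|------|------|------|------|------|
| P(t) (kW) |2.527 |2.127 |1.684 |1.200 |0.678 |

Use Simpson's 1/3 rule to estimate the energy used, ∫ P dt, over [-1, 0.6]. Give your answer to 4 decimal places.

h = 0.4, n = 4.
(h/3)·[y₀ + 4y₁ + 2y₂ + 4y₃ + y₄] = 0.133333·(19.881) = 2.6508.

2.6508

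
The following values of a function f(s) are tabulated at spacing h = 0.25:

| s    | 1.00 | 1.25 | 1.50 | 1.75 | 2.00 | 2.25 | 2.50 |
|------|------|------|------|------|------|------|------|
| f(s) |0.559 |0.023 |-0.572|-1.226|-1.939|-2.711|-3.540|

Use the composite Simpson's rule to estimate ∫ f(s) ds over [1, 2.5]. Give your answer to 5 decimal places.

-1.97158

h = 0.25, n = 6.
(h/3)·[y₀ + 4y₁ + 2y₂ + 4y₃ + 2y₄ + 4y₅ + y₆] = 0.083333·(-23.659) = -1.97158.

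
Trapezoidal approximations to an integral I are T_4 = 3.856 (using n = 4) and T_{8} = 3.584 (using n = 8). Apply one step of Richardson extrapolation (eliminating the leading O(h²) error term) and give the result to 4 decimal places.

R = (4·T_{8} − T_4) / 3 = (4·3.584 − 3.856)/3 = (10.480)/3 = 3.4933.

3.4933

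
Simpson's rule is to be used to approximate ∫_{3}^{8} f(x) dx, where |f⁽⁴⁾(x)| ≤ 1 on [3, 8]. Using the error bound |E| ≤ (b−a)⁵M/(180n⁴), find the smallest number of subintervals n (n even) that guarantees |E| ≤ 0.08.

4

Need 3125/(180n⁴) ≤ 0.08.
n⁴ ≥ 3125/(180·0.08) = 217.014 ⇒ n ≥ 3.8381, so the smallest even n is 4. (n must be even for Simpson's rule.)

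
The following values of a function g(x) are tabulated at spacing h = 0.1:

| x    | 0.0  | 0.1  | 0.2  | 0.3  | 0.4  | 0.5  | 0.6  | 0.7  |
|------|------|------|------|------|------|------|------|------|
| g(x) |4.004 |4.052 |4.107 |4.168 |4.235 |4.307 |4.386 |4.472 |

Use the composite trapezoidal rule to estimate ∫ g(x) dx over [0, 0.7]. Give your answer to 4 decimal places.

h = 0.1, n = 7.
(h/2)·[y₀ + 2y₁ + 2y₂ + 2y₃ + 2y₄ + 2y₅ + 2y₆ + y₇] = 0.05·(58.986) = 2.9493.

2.9493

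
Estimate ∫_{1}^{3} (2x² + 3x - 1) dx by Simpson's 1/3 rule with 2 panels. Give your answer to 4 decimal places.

h = (3 − 1)/2 = 1.
Nodes x₀,…,x₂ = 1, 2, 3.
f(x) = 2x² + 3x - 1: f₀=4, f₁=13, f₂=26.
(h/3)·[f₀ + 4f₁ + f₂] = 0.333333·(82) = 27.3333.

27.3333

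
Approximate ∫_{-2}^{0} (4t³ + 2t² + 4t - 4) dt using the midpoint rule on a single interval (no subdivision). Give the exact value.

M = (b−a)·f(-1) = 2·(-10) = -20.

-20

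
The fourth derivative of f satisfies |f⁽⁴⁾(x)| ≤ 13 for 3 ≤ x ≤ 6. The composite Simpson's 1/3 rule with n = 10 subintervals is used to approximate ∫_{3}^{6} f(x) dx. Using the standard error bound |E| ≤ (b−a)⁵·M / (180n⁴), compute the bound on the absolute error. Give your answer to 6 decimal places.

0.001755

|E| ≤ (3)⁵·13 / (180·10⁴) = 3159/1800000 = 0.001755.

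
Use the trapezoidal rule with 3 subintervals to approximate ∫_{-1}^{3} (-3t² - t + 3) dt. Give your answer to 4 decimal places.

-23.5556

h = (3 − (-1))/3 = 1.333333.
Nodes t₀,…,t₃ = -1, 0.333333, 1.666667, 3.
f(t) = -3t² - t + 3: f₀=1, f₁=2.333333, f₂=-7, f₃=-27.
(h/2)·[f₀ + 2f₁ + 2f₂ + f₃] = 0.666667·(-35.333333) = -23.5556.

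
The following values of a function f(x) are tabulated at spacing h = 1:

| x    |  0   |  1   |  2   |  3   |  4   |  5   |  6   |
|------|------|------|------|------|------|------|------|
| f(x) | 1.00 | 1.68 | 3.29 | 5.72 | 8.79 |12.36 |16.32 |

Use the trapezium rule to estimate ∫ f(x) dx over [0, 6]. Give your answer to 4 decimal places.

40.5000

h = 1, n = 6.
(h/2)·[y₀ + 2y₁ + 2y₂ + 2y₃ + 2y₄ + 2y₅ + y₆] = 0.5·(81.00) = 40.5000.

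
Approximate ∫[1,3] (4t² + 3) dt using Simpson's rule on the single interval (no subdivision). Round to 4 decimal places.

40.6667

S = (b−a)/6 · [f(1) + 4f(2) + f(3)] = 0.333333·[7 + 4·19 + 39] = 40.6667.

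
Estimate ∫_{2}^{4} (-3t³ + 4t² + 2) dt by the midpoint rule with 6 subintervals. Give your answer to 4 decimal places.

h = (4 − 2)/6 = 0.333333.
Midpoints m₁,…,m₆ = 2.166667, 2.5, 2.833333, 3.166667, 3.5, 3.833333.
f(m₁)=-9.736111, f(m₂)=-19.875, f(m₃)=-34.125, f(m₄)=-53.152778, f(m₅)=-77.625, f(m₆)=-108.208333.
h·[f(m₁) + f(m₂) + f(m₃) + f(m₄) + f(m₅) + f(m₆)] = 0.333333·(-302.722222) = -100.9074.

-100.9074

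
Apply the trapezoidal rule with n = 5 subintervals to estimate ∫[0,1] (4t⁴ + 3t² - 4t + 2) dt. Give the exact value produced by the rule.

h = (1 − 0)/5 = 0.2.
Nodes t₀,…,t₅ = 0, 0.2, 0.4, 0.6, 0.8, 1.
f(t) = 4t⁴ + 3t² - 4t + 2: f₀=2, f₁=1.3264, f₂=0.9824, f₃=1.1984, f₄=2.3584, f₅=5.
(h/2)·[f₀ + 2f₁ + 2f₂ + 2f₃ + 2f₄ + f₅] = 0.1·(18.7312) = 1.87312.

1.87312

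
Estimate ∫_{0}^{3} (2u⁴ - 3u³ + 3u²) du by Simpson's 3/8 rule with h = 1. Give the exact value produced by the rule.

65.25

h = (3 − 0)/3 = 1.
Nodes u₀,…,u₃ = 0, 1, 2, 3.
f(u) = 2u⁴ - 3u³ + 3u²: f₀=0, f₁=2, f₂=20, f₃=108.
(3h/8)·[f₀ + 3f₁ + 3f₂ + f₃] = 0.375·(174) = 65.25.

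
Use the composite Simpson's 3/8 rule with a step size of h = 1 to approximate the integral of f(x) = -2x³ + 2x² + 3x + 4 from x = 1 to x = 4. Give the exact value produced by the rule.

-51

h = (4 − 1)/3 = 1.
Nodes x₀,…,x₃ = 1, 2, 3, 4.
f(x) = -2x³ + 2x² + 3x + 4: f₀=7, f₁=2, f₂=-23, f₃=-80.
(3h/8)·[f₀ + 3f₁ + 3f₂ + f₃] = 0.375·(-136) = -51.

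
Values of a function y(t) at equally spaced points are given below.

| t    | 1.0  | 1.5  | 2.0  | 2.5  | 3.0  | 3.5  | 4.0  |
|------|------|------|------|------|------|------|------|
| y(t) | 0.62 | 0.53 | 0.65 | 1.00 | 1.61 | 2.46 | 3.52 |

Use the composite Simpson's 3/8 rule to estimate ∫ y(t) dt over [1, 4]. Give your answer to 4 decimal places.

4.1044

h = 0.5, n = 6.
(3h/8)·[y₀ + 3y₁ + 3y₂ + 2y₃ + 3y₄ + 3y₅ + y₆] = 0.1875·(21.89) = 4.1044.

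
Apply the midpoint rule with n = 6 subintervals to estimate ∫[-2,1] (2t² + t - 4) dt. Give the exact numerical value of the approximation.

-7.625

h = (1 − (-2))/6 = 0.5.
Midpoints m₁,…,m₆ = -1.75, -1.25, -0.75, -0.25, 0.25, 0.75.
f(m₁)=0.375, f(m₂)=-2.125, f(m₃)=-3.625, f(m₄)=-4.125, f(m₅)=-3.625, f(m₆)=-2.125.
h·[f(m₁) + f(m₂) + f(m₃) + f(m₄) + f(m₅) + f(m₆)] = 0.5·(-15.25) = -7.625.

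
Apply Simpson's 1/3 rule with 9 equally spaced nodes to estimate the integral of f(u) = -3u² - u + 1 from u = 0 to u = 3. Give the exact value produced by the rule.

h = (3 − 0)/8 = 0.375.
Nodes u₀,…,u₈ = 0, 0.375, 0.75, 1.125, 1.5, 1.875, 2.25, 2.625, 3.
f(u) = -3u² - u + 1: f₀=1, f₁=0.203125, f₂=-1.4375, f₃=-3.921875, f₄=-7.25, f₅=-11.421875, f₆=-16.4375, f₇=-22.296875, f₈=-29.
(h/3)·[f₀ + 4f₁ + 2f₂ + 4f₃ + 2f₄ + 4f₅ + 2f₆ + 4f₇ + f₈] = 0.125·(-228) = -28.5.

-28.5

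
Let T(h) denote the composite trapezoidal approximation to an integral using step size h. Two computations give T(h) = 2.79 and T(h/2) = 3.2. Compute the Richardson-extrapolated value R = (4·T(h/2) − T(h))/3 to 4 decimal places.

3.3367

R = (4·T(h/2) − T(h)) / 3 = (4·3.2 − 2.79)/3 = (10.01)/3 = 3.3367.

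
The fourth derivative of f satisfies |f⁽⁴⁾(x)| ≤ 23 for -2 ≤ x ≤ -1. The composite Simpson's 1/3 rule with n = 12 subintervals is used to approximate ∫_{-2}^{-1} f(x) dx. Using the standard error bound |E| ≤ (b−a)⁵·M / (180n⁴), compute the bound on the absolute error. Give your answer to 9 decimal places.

0.000006162

|E| ≤ (1)⁵·23 / (180·12⁴) = 23/3732480 = 0.000006162.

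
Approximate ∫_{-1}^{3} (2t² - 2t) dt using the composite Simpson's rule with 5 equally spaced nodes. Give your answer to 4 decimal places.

h = (3 − (-1))/4 = 1.
Nodes t₀,…,t₄ = -1, 0, 1, 2, 3.
f(t) = 2t² - 2t: f₀=4, f₁=0, f₂=0, f₃=4, f₄=12.
(h/3)·[f₀ + 4f₁ + 2f₂ + 4f₃ + f₄] = 0.333333·(32) = 10.6667.

10.6667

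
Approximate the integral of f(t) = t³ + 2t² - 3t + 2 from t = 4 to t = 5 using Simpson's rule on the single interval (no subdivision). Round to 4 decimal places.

S = (b−a)/6 · [f(4) + 4f(4.5) + f(5)] = 0.166667·[86 + 4·120.125 + 162] = 121.4167.

121.4167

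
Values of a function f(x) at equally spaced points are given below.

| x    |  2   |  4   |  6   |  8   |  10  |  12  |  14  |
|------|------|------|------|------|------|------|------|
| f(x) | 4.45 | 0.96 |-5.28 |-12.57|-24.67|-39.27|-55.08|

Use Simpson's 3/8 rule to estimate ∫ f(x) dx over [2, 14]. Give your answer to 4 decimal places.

h = 2, n = 6.
(3h/8)·[y₀ + 3y₁ + 3y₂ + 2y₃ + 3y₄ + 3y₅ + y₆] = 0.75·(-280.55) = -210.4125.

-210.4125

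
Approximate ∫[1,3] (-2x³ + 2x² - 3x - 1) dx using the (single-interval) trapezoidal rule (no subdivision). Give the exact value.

-50

T = (b−a)/2 · [f(1) + f(3)] = 1·[(-4) + (-46)] = -50.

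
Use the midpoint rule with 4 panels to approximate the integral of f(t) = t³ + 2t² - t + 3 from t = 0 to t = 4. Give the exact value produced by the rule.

108

h = (4 − 0)/4 = 1.
Midpoints m₁,…,m₄ = 0.5, 1.5, 2.5, 3.5.
f(m₁)=3.125, f(m₂)=9.375, f(m₃)=28.625, f(m₄)=66.875.
h·[f(m₁) + f(m₂) + f(m₃) + f(m₄)] = 1·(108) = 108.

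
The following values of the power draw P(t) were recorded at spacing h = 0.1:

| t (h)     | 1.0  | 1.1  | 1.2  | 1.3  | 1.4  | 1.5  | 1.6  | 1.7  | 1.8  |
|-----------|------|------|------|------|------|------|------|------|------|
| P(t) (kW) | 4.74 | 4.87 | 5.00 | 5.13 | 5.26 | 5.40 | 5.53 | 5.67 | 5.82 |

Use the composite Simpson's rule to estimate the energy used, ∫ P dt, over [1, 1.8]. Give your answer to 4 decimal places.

h = 0.1, n = 8.
(h/3)·[y₀ + 4y₁ + 2y₂ + 4y₃ + 2y₄ + 4y₅ + 2y₆ + 4y₇ + y₈] = 0.033333·(126.42) = 4.2140.

4.2140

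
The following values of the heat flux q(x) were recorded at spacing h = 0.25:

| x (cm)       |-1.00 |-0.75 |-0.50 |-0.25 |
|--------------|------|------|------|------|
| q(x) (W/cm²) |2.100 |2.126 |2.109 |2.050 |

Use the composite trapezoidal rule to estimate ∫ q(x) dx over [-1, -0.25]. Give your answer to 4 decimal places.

1.5775

h = 0.25, n = 3.
(h/2)·[y₀ + 2y₁ + 2y₂ + y₃] = 0.125·(12.620) = 1.5775.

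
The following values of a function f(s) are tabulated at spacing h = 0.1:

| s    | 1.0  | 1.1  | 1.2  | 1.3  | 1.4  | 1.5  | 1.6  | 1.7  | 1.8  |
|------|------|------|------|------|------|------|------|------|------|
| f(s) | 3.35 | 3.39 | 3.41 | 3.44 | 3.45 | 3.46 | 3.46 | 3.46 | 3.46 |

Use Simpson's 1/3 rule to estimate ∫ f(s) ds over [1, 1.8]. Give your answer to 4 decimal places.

2.7483

h = 0.1, n = 8.
(h/3)·[y₀ + 4y₁ + 2y₂ + 4y₃ + 2y₄ + 4y₅ + 2y₆ + 4y₇ + y₈] = 0.033333·(82.45) = 2.7483.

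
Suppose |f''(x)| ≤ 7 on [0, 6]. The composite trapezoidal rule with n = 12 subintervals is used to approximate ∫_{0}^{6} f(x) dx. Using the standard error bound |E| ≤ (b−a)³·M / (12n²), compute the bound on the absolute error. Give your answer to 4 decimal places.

|E| ≤ (6)³·7 / (12·12²) = 1512/1728 = 0.8750.

0.8750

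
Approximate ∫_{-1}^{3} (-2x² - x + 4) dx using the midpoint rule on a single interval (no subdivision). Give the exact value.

M = (b−a)·f(1) = 4·(1) = 4.

4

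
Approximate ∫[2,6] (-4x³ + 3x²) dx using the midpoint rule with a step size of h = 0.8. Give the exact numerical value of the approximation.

-1062.4

h = (6 − 2)/5 = 0.8.
Midpoints m₁,…,m₅ = 2.4, 3.2, 4, 4.8, 5.6.
f(m₁)=-38.016, f(m₂)=-100.352, f(m₃)=-208, f(m₄)=-373.248, f(m₅)=-608.384.
h·[f(m₁) + f(m₂) + f(m₃) + f(m₄) + f(m₅)] = 0.8·(-1328) = -1062.4.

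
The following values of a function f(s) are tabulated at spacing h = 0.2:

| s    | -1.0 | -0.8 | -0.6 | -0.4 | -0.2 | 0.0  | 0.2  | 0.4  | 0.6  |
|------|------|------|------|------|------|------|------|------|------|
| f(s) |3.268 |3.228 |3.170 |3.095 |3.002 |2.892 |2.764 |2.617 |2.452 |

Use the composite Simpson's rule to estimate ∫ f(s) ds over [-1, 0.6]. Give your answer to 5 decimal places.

4.72800

h = 0.2, n = 8.
(h/3)·[y₀ + 4y₁ + 2y₂ + 4y₃ + 2y₄ + 4y₅ + 2y₆ + 4y₇ + y₈] = 0.066667·(70.920) = 4.72800.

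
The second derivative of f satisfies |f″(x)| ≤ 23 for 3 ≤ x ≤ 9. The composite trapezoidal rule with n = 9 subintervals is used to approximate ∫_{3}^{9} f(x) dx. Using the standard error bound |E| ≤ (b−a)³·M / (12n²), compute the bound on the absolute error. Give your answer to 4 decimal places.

5.1111

|E| ≤ (6)³·23 / (12·9²) = 4968/972 = 5.1111.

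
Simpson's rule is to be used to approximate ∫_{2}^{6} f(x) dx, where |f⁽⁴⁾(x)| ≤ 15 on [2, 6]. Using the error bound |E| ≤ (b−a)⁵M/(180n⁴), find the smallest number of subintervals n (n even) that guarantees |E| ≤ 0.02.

10

Need 15360/(180n⁴) ≤ 0.02.
n⁴ ≥ 15360/(180·0.02) = 4266.67 ⇒ n ≥ 8.0821, so the smallest even n is 10. (n must be even for Simpson's rule.)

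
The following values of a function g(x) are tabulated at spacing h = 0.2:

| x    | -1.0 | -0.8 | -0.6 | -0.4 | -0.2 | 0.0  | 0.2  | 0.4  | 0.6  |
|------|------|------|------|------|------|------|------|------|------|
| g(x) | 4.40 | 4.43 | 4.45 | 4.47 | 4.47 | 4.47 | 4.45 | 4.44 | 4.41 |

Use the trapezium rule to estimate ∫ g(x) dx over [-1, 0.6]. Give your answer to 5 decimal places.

h = 0.2, n = 8.
(h/2)·[y₀ + 2y₁ + 2y₂ + 2y₃ + 2y₄ + 2y₅ + 2y₆ + 2y₇ + y₈] = 0.1·(71.17) = 7.11700.

7.11700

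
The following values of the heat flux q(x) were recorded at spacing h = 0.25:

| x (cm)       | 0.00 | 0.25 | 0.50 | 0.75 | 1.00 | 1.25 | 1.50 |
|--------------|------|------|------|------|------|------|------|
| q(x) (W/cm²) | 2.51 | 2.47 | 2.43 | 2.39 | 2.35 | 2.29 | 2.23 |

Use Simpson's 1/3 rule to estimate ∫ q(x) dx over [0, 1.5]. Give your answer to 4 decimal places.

3.5750

h = 0.25, n = 6.
(h/3)·[y₀ + 4y₁ + 2y₂ + 4y₃ + 2y₄ + 4y₅ + y₆] = 0.083333·(42.90) = 3.5750.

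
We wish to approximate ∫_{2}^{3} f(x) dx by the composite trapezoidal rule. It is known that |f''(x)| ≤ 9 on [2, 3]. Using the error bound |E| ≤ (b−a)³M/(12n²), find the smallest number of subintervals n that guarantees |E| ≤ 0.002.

20

Need 9/(12n²) ≤ 0.002.
n² ≥ 9/(12·0.002) = 375 ⇒ n ≥ 19.3649, so the smallest n is 20.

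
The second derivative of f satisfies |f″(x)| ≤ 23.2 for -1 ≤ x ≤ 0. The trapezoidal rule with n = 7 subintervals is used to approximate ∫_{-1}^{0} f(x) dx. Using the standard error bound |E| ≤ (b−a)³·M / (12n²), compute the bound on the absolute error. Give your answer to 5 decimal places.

|E| ≤ (1)³·23.2 / (12·7²) = 23.2/588 = 0.03946.

0.03946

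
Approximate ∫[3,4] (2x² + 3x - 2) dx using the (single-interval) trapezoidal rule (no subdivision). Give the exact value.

T = (b−a)/2 · [f(3) + f(4)] = 0.5·[25 + 42] = 33.5.

33.5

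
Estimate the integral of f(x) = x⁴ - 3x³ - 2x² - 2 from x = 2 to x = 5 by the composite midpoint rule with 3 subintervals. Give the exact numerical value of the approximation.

66.8125

h = (5 − 2)/3 = 1.
Midpoints m₁,…,m₃ = 2.5, 3.5, 4.5.
f(m₁)=-22.3125, f(m₂)=-5.0625, f(m₃)=94.1875.
h·[f(m₁) + f(m₂) + f(m₃)] = 1·(66.8125) = 66.8125.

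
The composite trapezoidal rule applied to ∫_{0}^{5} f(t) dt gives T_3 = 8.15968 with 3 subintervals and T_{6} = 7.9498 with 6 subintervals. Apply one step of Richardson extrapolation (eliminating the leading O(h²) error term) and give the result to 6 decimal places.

R = (4·T_{6} − T_3) / 3 = (4·7.9498 − 8.15968)/3 = (23.63952)/3 = 7.879840.

7.879840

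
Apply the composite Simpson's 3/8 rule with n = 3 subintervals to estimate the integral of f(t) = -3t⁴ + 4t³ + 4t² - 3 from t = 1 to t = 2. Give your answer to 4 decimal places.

2.7222

h = (2 − 1)/3 = 0.333333.
Nodes t₀,…,t₃ = 1, 1.333333, 1.666667, 2.
f(t) = -3t⁴ + 4t³ + 4t² - 3: f₀=2, f₁=4.111111, f₂=3.481481, f₃=-3.
(3h/8)·[f₀ + 3f₁ + 3f₂ + f₃] = 0.125·(21.777778) = 2.7222.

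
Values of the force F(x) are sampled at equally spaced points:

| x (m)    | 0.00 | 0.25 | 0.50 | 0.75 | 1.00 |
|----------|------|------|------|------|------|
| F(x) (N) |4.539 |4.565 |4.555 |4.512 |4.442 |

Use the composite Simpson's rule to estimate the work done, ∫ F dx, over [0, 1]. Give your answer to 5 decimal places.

h = 0.25, n = 4.
(h/3)·[y₀ + 4y₁ + 2y₂ + 4y₃ + y₄] = 0.083333·(54.399) = 4.53325.

4.53325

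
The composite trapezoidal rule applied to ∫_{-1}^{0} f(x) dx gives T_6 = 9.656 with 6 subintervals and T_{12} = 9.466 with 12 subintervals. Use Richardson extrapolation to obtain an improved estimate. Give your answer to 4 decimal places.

9.4027

R = (4·T_{12} − T_6) / 3 = (4·9.466 − 9.656)/3 = (28.208)/3 = 9.4027.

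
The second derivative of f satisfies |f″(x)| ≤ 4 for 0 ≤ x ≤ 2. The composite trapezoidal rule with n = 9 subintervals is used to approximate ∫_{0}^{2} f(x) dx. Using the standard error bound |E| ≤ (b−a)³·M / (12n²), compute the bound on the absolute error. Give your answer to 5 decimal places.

|E| ≤ (2)³·4 / (12·9²) = 32/972 = 0.03292.

0.03292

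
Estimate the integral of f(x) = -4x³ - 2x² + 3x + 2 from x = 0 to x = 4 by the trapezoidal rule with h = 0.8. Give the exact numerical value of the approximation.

-277.76

h = (4 − 0)/5 = 0.8.
Nodes x₀,…,x₅ = 0, 0.8, 1.6, 2.4, 3.2, 4.
f(x) = -4x³ - 2x² + 3x + 2: f₀=2, f₁=1.072, f₂=-14.704, f₃=-57.616, f₄=-139.952, f₅=-274.
(h/2)·[f₀ + 2f₁ + 2f₂ + 2f₃ + 2f₄ + f₅] = 0.4·(-694.4) = -277.76.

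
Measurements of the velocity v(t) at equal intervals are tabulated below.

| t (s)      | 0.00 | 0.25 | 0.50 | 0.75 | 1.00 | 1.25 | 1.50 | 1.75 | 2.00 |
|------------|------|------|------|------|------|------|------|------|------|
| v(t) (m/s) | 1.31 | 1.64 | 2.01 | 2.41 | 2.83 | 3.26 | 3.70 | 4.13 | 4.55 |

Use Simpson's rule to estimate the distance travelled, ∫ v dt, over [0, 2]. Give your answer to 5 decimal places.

5.72500

h = 0.25, n = 8.
(h/3)·[y₀ + 4y₁ + 2y₂ + 4y₃ + 2y₄ + 4y₅ + 2y₆ + 4y₇ + y₈] = 0.083333·(68.70) = 5.72500.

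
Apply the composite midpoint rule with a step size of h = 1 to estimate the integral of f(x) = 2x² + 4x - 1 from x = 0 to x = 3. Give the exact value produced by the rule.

32.5

h = (3 − 0)/3 = 1.
Midpoints m₁,…,m₃ = 0.5, 1.5, 2.5.
f(m₁)=1.5, f(m₂)=9.5, f(m₃)=21.5.
h·[f(m₁) + f(m₂) + f(m₃)] = 1·(32.5) = 32.5.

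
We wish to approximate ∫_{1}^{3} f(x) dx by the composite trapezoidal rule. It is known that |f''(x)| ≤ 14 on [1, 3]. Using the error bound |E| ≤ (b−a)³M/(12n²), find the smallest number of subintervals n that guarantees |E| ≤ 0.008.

35

Need 112/(12n²) ≤ 0.008.
n² ≥ 112/(12·0.008) = 1166.67 ⇒ n ≥ 34.1565, so the smallest n is 35.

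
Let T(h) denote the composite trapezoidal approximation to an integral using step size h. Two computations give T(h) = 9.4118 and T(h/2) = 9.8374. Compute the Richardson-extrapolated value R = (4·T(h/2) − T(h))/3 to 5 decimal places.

9.97927

R = (4·T(h/2) − T(h)) / 3 = (4·9.8374 − 9.4118)/3 = (29.9378)/3 = 9.97927.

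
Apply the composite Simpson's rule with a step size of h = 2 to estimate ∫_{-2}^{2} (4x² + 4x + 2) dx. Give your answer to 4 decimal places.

29.3333

h = (2 − (-2))/2 = 2.
Nodes x₀,…,x₂ = -2, 0, 2.
f(x) = 4x² + 4x + 2: f₀=10, f₁=2, f₂=26.
(h/3)·[f₀ + 4f₁ + f₂] = 0.666667·(44) = 29.3333.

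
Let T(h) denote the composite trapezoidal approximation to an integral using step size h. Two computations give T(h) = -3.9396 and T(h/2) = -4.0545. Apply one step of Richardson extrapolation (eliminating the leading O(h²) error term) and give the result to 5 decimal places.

-4.09280

R = (4·T(h/2) − T(h)) / 3 = (4·(-4.0545) − (-3.9396))/3 = (-12.2784)/3 = -4.09280.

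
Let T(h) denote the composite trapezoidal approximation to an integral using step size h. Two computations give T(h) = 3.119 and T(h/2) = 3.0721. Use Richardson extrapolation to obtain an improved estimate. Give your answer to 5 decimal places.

3.05647

R = (4·T(h/2) − T(h)) / 3 = (4·3.0721 − 3.119)/3 = (9.1694)/3 = 3.05647.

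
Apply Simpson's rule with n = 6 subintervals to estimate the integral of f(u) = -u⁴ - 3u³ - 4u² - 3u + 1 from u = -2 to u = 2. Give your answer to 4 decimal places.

h = (2 − (-2))/6 = 0.666667.
Nodes u₀,…,u₆ = -2, -1.333333, -0.666667, 0, 0.666667, 1.333333, 2.
f(u) = -u⁴ - 3u³ - 4u² - 3u + 1: f₀=-1, f₁=1.839506, f₂=1.913580, f₃=1, f₄=-3.864198, f₅=-20.382716, f₆=-61.
(h/3)·[f₀ + 4f₁ + 2f₂ + 4f₃ + 2f₄ + 4f₅ + f₆] = 0.222222·(-136.074074) = -30.2387.

-30.2387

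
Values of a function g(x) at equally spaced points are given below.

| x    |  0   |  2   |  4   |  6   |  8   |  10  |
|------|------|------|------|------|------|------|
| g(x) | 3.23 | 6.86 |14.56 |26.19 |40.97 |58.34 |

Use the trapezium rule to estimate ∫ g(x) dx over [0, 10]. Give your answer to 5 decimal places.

238.73000

h = 2, n = 5.
(h/2)·[y₀ + 2y₁ + 2y₂ + 2y₃ + 2y₄ + y₅] = 1·(238.73) = 238.73000.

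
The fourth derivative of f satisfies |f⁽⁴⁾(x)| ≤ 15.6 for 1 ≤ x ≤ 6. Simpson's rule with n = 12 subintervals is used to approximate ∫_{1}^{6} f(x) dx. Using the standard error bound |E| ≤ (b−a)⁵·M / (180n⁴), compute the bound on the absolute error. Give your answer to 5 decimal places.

0.01306

|E| ≤ (5)⁵·15.6 / (180·12⁴) = 48750/3732480 = 0.01306.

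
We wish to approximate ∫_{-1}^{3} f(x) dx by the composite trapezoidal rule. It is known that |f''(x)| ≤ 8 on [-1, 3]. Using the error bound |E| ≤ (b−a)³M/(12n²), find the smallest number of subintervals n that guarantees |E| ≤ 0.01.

Need 512/(12n²) ≤ 0.01.
n² ≥ 512/(12·0.01) = 4266.67 ⇒ n ≥ 65.3197, so the smallest n is 66.

66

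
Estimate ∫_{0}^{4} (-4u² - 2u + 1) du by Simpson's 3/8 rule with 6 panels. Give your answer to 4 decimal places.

-97.3333

h = (4 − 0)/6 = 0.666667.
Nodes u₀,…,u₆ = 0, 0.666667, 1.333333, 2, 2.666667, 3.333333, 4.
f(u) = -4u² - 2u + 1: f₀=1, f₁=-2.111111, f₂=-8.777778, f₃=-19, f₄=-32.777778, f₅=-50.111111, f₆=-71.
(3h/8)·[f₀ + 3f₁ + 3f₂ + 2f₃ + 3f₄ + 3f₅ + f₆] = 0.25·(-389.333333) = -97.3333.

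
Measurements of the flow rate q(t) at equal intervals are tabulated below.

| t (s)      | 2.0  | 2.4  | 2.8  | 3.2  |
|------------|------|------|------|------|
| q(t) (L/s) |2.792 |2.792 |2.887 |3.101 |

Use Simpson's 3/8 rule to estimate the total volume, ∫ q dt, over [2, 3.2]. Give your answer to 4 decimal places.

3.4395

h = 0.4, n = 3.
(3h/8)·[y₀ + 3y₁ + 3y₂ + y₃] = 0.15·(22.930) = 3.4395.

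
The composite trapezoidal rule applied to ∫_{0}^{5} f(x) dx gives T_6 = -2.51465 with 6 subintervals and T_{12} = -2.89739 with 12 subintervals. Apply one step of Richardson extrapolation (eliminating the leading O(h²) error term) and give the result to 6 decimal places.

-3.024970

R = (4·T_{12} − T_6) / 3 = (4·(-2.89739) − (-2.51465))/3 = (-9.07491)/3 = -3.024970.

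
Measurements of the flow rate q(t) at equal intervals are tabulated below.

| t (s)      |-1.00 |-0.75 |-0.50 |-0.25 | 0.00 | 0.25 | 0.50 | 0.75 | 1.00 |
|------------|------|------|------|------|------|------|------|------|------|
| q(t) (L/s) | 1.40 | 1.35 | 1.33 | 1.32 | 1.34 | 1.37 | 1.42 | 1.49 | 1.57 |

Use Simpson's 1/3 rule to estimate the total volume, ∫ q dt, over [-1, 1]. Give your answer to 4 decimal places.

h = 0.25, n = 8.
(h/3)·[y₀ + 4y₁ + 2y₂ + 4y₃ + 2y₄ + 4y₅ + 2y₆ + 4y₇ + y₈] = 0.083333·(33.27) = 2.7725.

2.7725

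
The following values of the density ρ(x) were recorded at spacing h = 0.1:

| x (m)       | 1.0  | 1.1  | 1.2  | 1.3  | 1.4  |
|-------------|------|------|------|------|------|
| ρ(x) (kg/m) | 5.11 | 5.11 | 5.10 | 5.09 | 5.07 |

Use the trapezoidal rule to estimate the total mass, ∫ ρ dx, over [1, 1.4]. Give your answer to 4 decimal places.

h = 0.1, n = 4.
(h/2)·[y₀ + 2y₁ + 2y₂ + 2y₃ + y₄] = 0.05·(40.78) = 2.0390.

2.0390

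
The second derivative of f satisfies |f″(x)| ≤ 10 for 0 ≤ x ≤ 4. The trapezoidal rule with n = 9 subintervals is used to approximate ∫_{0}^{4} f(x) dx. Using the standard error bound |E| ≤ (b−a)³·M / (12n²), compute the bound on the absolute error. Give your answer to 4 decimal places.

|E| ≤ (4)³·10 / (12·9²) = 640/972 = 0.6584.

0.6584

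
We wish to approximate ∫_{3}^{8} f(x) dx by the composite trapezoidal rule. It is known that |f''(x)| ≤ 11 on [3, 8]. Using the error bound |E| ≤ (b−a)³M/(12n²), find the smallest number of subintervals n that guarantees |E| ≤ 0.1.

Need 1375/(12n²) ≤ 0.1.
n² ≥ 1375/(12·0.1) = 1145.83 ⇒ n ≥ 33.8502, so the smallest n is 34.

34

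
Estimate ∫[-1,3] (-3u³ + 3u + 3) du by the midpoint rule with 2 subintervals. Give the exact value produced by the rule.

-24

h = (3 − (-1))/2 = 2.
Midpoints m₁,…,m₂ = 0, 2.
f(m₁)=3, f(m₂)=-15.
h·[f(m₁) + f(m₂)] = 2·(-12) = -24.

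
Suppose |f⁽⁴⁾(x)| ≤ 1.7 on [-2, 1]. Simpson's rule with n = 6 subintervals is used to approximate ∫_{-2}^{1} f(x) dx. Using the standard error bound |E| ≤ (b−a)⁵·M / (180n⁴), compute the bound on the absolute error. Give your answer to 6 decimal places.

0.001771

|E| ≤ (3)⁵·1.7 / (180·6⁴) = 413.1/233280 = 0.001771.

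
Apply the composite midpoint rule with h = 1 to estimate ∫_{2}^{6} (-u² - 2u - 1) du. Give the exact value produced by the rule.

h = (6 − 2)/4 = 1.
Midpoints m₁,…,m₄ = 2.5, 3.5, 4.5, 5.5.
f(m₁)=-12.25, f(m₂)=-20.25, f(m₃)=-30.25, f(m₄)=-42.25.
h·[f(m₁) + f(m₂) + f(m₃) + f(m₄)] = 1·(-105) = -105.

-105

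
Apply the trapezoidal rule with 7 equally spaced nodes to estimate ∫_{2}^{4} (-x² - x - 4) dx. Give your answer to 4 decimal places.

h = (4 − 2)/6 = 0.333333.
Nodes x₀,…,x₆ = 2, 2.333333, 2.666667, 3, 3.333333, 3.666667, 4.
f(x) = -x² - x - 4: f₀=-10, f₁=-11.777778, f₂=-13.777778, f₃=-16, f₄=-18.444444, f₅=-21.111111, f₆=-24.
(h/2)·[f₀ + 2f₁ + 2f₂ + 2f₃ + 2f₄ + 2f₅ + f₆] = 0.166667·(-196.222222) = -32.7037.

-32.7037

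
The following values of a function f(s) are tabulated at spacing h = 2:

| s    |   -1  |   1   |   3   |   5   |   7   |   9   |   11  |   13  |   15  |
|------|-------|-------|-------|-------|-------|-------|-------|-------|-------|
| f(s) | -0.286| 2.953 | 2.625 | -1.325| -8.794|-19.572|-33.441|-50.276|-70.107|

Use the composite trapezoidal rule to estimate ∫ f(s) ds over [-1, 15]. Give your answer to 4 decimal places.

h = 2, n = 8.
(h/2)·[y₀ + 2y₁ + 2y₂ + 2y₃ + 2y₄ + 2y₅ + 2y₆ + 2y₇ + y₈] = 1·(-286.053) = -286.0530.

-286.0530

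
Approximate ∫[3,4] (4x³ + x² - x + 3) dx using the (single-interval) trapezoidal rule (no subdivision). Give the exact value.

T = (b−a)/2 · [f(3) + f(4)] = 0.5·[117 + 271] = 194.

194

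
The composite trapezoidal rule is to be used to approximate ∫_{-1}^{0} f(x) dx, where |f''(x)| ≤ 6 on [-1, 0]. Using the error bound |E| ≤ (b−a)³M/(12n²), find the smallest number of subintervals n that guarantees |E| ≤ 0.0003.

41

Need 6/(12n²) ≤ 0.0003.
n² ≥ 6/(12·0.0003) = 1666.67 ⇒ n ≥ 40.8248, so the smallest n is 41.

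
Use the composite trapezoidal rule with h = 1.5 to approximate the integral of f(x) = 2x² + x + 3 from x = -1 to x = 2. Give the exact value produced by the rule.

h = (2 − (-1))/2 = 1.5.
Nodes x₀,…,x₂ = -1, 0.5, 2.
f(x) = 2x² + x + 3: f₀=4, f₁=4, f₂=13.
(h/2)·[f₀ + 2f₁ + f₂] = 0.75·(25) = 18.75.

18.75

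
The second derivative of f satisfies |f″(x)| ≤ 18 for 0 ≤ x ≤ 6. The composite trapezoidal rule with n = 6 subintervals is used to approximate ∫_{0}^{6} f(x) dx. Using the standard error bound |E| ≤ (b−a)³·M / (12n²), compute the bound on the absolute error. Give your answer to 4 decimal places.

9.0000

|E| ≤ (6)³·18 / (12·6²) = 3888/432 = 9.0000.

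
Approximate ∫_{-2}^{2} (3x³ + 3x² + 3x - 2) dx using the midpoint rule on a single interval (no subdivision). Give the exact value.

-8

M = (b−a)·f(0) = 4·(-2) = -8.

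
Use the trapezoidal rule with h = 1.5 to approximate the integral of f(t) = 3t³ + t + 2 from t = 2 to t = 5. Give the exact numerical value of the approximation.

508.6875

h = (5 − 2)/2 = 1.5.
Nodes t₀,…,t₂ = 2, 3.5, 5.
f(t) = 3t³ + t + 2: f₀=28, f₁=134.125, f₂=382.
(h/2)·[f₀ + 2f₁ + f₂] = 0.75·(678.25) = 508.6875.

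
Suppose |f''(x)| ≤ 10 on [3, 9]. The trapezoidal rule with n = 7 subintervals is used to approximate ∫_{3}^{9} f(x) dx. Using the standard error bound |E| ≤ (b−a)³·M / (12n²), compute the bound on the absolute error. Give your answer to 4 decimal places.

3.6735

|E| ≤ (6)³·10 / (12·7²) = 2160/588 = 3.6735.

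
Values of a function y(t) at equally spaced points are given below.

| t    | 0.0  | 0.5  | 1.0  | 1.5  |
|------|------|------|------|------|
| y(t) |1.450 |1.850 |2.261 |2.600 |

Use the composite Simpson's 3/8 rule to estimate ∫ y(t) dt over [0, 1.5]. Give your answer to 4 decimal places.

3.0718

h = 0.5, n = 3.
(3h/8)·[y₀ + 3y₁ + 3y₂ + y₃] = 0.1875·(16.383) = 3.0718.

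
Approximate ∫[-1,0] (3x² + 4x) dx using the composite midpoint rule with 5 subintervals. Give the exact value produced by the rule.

-1.01

h = (0 − (-1))/5 = 0.2.
Midpoints m₁,…,m₅ = -0.9, -0.7, -0.5, -0.3, -0.1.
f(m₁)=-1.17, f(m₂)=-1.33, f(m₃)=-1.25, f(m₄)=-0.93, f(m₅)=-0.37.
h·[f(m₁) + f(m₂) + f(m₃) + f(m₄) + f(m₅)] = 0.2·(-5.05) = -1.01.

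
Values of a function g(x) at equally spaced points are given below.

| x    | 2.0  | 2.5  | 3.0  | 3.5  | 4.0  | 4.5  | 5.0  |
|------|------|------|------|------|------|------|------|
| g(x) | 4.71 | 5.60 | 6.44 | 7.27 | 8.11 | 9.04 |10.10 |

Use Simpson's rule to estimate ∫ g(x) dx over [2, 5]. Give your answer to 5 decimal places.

h = 0.5, n = 6.
(h/3)·[y₀ + 4y₁ + 2y₂ + 4y₃ + 2y₄ + 4y₅ + y₆] = 0.166667·(131.55) = 21.92500.

21.92500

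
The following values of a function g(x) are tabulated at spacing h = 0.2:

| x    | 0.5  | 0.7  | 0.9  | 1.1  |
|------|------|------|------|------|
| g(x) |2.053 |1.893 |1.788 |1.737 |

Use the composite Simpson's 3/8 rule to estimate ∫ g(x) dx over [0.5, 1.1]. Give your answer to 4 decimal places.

h = 0.2, n = 3.
(3h/8)·[y₀ + 3y₁ + 3y₂ + y₃] = 0.075·(14.833) = 1.1125.

1.1125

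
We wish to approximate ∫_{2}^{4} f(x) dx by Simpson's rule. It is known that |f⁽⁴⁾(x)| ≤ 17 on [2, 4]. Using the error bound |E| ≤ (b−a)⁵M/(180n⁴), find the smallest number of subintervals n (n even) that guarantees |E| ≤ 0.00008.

14

Need 544/(180n⁴) ≤ 0.00008.
n⁴ ≥ 544/(180·0.00008) = 37777.8 ⇒ n ≥ 13.9415, so the smallest even n is 14. (n must be even for Simpson's rule.)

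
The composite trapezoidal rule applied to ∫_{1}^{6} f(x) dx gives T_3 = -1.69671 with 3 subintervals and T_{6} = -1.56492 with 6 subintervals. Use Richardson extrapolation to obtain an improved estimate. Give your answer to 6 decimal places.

-1.520990

R = (4·T_{6} − T_3) / 3 = (4·(-1.56492) − (-1.69671))/3 = (-4.56297)/3 = -1.520990.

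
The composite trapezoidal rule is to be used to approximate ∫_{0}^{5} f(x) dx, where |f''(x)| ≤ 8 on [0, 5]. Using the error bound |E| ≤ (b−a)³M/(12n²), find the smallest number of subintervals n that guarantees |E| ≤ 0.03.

53

Need 1000/(12n²) ≤ 0.03.
n² ≥ 1000/(12·0.03) = 2777.78 ⇒ n ≥ 52.7046, so the smallest n is 53.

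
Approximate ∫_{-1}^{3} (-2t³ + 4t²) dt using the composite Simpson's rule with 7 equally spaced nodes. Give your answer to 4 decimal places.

-2.6667

h = (3 − (-1))/6 = 0.666667.
Nodes t₀,…,t₆ = -1, -0.333333, 0.333333, 1, 1.666667, 2.333333, 3.
f(t) = -2t³ + 4t²: f₀=6, f₁=0.518519, f₂=0.370370, f₃=2, f₄=1.851852, f₅=-3.629630, f₆=-18.
(h/3)·[f₀ + 4f₁ + 2f₂ + 4f₃ + 2f₄ + 4f₅ + f₆] = 0.222222·(-12) = -2.6667.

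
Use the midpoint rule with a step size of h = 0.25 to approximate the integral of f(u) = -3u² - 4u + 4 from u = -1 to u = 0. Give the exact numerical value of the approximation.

h = (0 − (-1))/4 = 0.25.
Midpoints m₁,…,m₄ = -0.875, -0.625, -0.375, -0.125.
f(m₁)=5.203125, f(m₂)=5.328125, f(m₃)=5.078125, f(m₄)=4.453125.
h·[f(m₁) + f(m₂) + f(m₃) + f(m₄)] = 0.25·(20.0625) = 5.015625.

5.015625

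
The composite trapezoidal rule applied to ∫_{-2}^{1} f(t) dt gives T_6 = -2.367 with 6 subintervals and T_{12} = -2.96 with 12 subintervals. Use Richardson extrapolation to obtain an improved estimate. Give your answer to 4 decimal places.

R = (4·T_{12} − T_6) / 3 = (4·(-2.96) − (-2.367))/3 = (-9.473)/3 = -3.1577.

-3.1577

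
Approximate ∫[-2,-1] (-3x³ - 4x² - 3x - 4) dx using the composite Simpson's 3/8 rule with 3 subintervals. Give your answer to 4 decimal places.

h = (-1 − (-2))/3 = 0.333333.
Nodes x₀,…,x₃ = -2, -1.666667, -1.333333, -1.
f(x) = -3x³ - 4x² - 3x - 4: f₀=10, f₁=3.777778, f₂=0, f₃=-2.
(3h/8)·[f₀ + 3f₁ + 3f₂ + f₃] = 0.125·(19.333333) = 2.4167.

2.4167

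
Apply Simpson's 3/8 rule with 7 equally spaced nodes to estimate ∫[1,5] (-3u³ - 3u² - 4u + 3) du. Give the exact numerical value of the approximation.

h = (5 − 1)/6 = 0.666667.
Nodes u₀,…,u₆ = 1, 1.666667, 2.333333, 3, 3.666667, 4.333333, 5.
f(u) = -3u³ - 3u² - 4u + 3: f₀=-7, f₁=-25.888889, f₂=-60.777778, f₃=-117, f₄=-199.888889, f₅=-314.777778, f₆=-467.
(3h/8)·[f₀ + 3f₁ + 3f₂ + 2f₃ + 3f₄ + 3f₅ + f₆] = 0.25·(-2512) = -628.

-628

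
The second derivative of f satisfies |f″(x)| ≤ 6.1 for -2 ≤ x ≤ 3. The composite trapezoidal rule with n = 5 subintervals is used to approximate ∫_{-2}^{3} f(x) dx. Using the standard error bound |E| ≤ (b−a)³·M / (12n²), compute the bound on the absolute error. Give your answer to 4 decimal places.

2.5417

|E| ≤ (5)³·6.1 / (12·5²) = 762.5/300 = 2.5417.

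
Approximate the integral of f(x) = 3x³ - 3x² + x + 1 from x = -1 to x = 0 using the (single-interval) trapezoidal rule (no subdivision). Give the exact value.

T = (b−a)/2 · [f(-1) + f(0)] = 0.5·[(-6) + 1] = -2.5.

-2.5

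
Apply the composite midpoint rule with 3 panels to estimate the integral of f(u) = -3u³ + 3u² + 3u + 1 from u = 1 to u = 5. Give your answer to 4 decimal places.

-289.7778

h = (5 − 1)/3 = 1.333333.
Midpoints m₁,…,m₃ = 1.666667, 3, 4.333333.
f(m₁)=0.444444, f(m₂)=-44, f(m₃)=-173.777778.
h·[f(m₁) + f(m₂) + f(m₃)] = 1.333333·(-217.333333) = -289.7778.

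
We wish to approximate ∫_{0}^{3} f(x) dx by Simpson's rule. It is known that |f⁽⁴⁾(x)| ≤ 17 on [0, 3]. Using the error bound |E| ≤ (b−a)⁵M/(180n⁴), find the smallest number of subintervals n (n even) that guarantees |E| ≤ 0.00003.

Need 4131/(180n⁴) ≤ 0.00003.
n⁴ ≥ 4131/(180·0.00003) = 765000 ⇒ n ≥ 29.5744, so the smallest even n is 30. (n must be even for Simpson's rule.)

30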